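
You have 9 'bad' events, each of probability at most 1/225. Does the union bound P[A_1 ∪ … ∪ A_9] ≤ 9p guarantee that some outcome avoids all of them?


Union bound: P[∪_{i=1}^{9} A_i] ≤ Σ_i P[A_i] ≤ 9·p = 9·(1/225) = 1/25.
Numerically: 1/25 ≈ 0.0400.
Is 1/25 < 1? YES.
Since P[∪ A_i] ≤ 1/25 < 1, the complement has P[∩ A_i^c] ≥ 1 − 1/25 = 24/25 > 0, so some outcome avoids every A_i.

9·p = 1/25 ≈ 0.0400; existence CERTIFIED by the union bound.


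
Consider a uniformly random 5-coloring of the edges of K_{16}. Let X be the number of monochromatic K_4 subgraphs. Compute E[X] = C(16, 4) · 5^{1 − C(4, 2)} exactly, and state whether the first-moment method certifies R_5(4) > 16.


E[X] = C(16, 4) · 5^{1 − 6} = 1820 · 5^{−5} = 1820/3125.
As a reduced fraction: E[X] = 364/625 ≈ 0.5824000.
Is E[X] < 1? YES.
Since E[X] < 1, there exists a 5-coloring of K_{16} with no monochromatic K_4; hence R_5(4) > 16.

E[X] = 364/625 ≈ 0.5824000; E[X] < 1, so R_5(4) > 16.


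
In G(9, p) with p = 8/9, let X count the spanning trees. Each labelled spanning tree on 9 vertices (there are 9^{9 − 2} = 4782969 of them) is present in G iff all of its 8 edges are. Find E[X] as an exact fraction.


K_9 has 9^{9 − 2} = 4782969 labelled spanning trees.
For each such spanning tree H, let X_H = 1 if all 8 edges of H are present in G. Then P[X_H = 1] = p^{8} = (8/9)^{8} = 16777216/43046721.
By linearity of expectation: E[X] = Σ_H E[X_H] = 4782969 · p^{8} = 4782969 · 16777216/43046721 = 16777216/9.
Numerically: E[X] ≈ 1.86414e+06.

E[X] = 4782969 · (8/9)^{8} = 16777216/9 ≈ 1.86414e+06.


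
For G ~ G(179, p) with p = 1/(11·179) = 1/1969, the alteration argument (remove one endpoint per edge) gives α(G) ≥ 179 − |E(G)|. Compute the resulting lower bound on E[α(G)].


E[|E(G)|] = C(179, 2)·p = 15931 · (1/1969) = 89/11.
E[α(G)] ≥ n − E[|E(G)|] = 179 − 89/11 = 1880/11.
Numerically: ≈ 170.909.
(This is only a lower bound; the true E[α(G)] may be larger.)

E[α(G)] ≥ 1880/11 ≈ 170.909.


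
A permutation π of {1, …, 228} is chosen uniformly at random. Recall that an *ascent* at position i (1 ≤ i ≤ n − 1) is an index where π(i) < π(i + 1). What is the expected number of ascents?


Write X = Σ X_I over i = 1, …, 227, with X_I the indicator of one ascent.
There are 227 indicators.
For each fixed i, the pair (π(i), π(i+1)) is a uniformly random ordered pair of distinct values from {1, …, 228}; by symmetry P[π(i) < π(i+1)] = 1/2.
By linearity: E[X] = 227 · (1/2) = (228 − 1) · (1/2) = 227/2 ≈ 113.500.

E[X] = 227/2 = 113.500.


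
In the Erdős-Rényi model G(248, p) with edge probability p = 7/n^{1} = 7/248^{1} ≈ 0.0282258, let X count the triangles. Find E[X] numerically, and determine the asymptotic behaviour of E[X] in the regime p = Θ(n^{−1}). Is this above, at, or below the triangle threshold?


Number of potential triangles: C(248, 3) = 2511496.
Each occurs with probability p³ ≈ (0.0282258)³ ≈ 2.24873913e-05.
By linearity: E[X] = C(248, 3)·p³ ≈ 2511496 · 2.24873913e-05 ≈ 56.476993.
Here α = 1, so p = 7/n is exactly at the triangle threshold p ~ 1/n. Asymptotically E[X] → c³/6 = 7³/6 = 343/6 ≈ 57.166667, a bounded constant. In this regime the triangle count is asymptotically Poisson(c³/6).

E[X] ≈ 56.476993; in regime p = Θ(1/n^{1}) E[X] stays bounded (at the triangle threshold p ~ 1/n).


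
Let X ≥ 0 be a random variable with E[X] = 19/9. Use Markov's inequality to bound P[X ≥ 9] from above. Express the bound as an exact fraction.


μ = E[X] = 19/9, a = 9.
Markov: P[X ≥ 9] ≤ μ/a = (19/9)/9 = 19/81.
Numerically: ≈ 0.2346.
(Since a = 9 > μ = 2.1111, the bound 19/81 is < 1 and informative.)

P[X ≥ 9] ≤ 19/81 ≈ 0.2346.


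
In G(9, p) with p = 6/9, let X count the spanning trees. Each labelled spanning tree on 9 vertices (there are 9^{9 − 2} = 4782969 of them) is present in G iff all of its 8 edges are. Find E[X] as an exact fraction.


K_9 has 9^{9 − 2} = 4782969 labelled spanning trees.
For each such spanning tree H, let X_H = 1 if all 8 edges of H are present in G. Then P[X_H = 1] = p^{8} = (2/3)^{8} = 256/6561.
Summing the indicators: E[X] = Σ_H E[X_H] = 4782969 · p^{8} = 4782969 · 256/6561 = 186624.
Numerically: E[X] ≈ 1.8662e+05.

E[X] = 4782969 · (2/3)^{8} = 186624 ≈ 1.8662e+05.


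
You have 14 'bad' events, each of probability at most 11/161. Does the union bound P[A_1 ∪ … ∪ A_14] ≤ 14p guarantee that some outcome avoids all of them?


Union bound: P[∪_{i=1}^{14} A_i] ≤ Σ_i P[A_i] ≤ 14·p = 14·(11/161) = 22/23.
Numerically: 22/23 ≈ 0.957.
Is 22/23 < 1? YES.
Since P[∪ A_i] ≤ 22/23 < 1, the complement has P[∩ A_i^c] ≥ 1 − 22/23 = 1/23 > 0, so some outcome avoids every A_i.

14·p = 22/23 ≈ 0.957; existence CERTIFIED by the union bound.


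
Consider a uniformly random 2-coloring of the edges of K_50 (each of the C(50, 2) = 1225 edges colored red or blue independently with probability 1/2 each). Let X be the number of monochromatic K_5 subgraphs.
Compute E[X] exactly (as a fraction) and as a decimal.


Let X = Σ_S X_S over the C(50, 5) = 2118760 subsets S of size 5, where X_S = 1 if the K_5 on S is monochromatic.
For a fixed S, the K_5 on S has C(5, 2) = 10 edges. P[all 10 edges red] = (1/2)^10, and likewise for blue, so P[monochromatic] = 2·(1/2)^10 = 2^{1 − 10} = 1/512.
By linearity of expectation: E[X] = C(50, 5) · 2^{1 − 10} = 2118760 · 1/512 = 264845/64.
Numerically: E[X] ≈ 4138.2031.

E[X] = C(50,5)·2^(1−C(5,2)) = 264845/64 ≈ 4138.2031.


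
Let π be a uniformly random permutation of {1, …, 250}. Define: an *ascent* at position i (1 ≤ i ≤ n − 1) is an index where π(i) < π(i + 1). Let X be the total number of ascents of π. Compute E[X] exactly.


Write X = Σ X_I over i = 1, …, 249, with X_I the indicator of one ascent.
There are 249 indicators.
For each fixed i, the pair (π(i), π(i+1)) is a uniformly random ordered pair of distinct values from {1, …, 250}; by symmetry P[π(i) < π(i+1)] = 1/2.
By linearity: E[X] = 249 · (1/2) = (250 − 1) · (1/2) = 249/2 ≈ 124.50000.

E[X] = 249/2 = 124.50000.


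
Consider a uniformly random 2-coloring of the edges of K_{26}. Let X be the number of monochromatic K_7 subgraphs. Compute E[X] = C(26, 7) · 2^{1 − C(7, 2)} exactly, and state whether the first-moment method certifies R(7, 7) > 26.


E[X] = C(26, 7) · 2^{1 − 21} = 657800 · 2^{−20} = 657800/1048576.
As a reduced fraction: E[X] = 82225/131072 ≈ 0.62733.
Is E[X] < 1? YES.
Since E[X] < 1, there exists a 2-coloring of K_{26} with no monochromatic K_7; hence R(7, 7) > 26.

E[X] = 82225/131072 ≈ 0.62733; E[X] < 1, so R(7, 7) > 26.


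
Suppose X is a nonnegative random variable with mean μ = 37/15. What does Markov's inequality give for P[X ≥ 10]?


μ = E[X] = 37/15, a = 10.
Markov: P[X ≥ 10] ≤ μ/a = (37/15)/10 = 37/150.
Numerically: ≈ 0.247.
(Since a = 10 > μ = 2.467, the bound 37/150 is < 1 and informative.)

P[X ≥ 10] ≤ 37/150 ≈ 0.247.


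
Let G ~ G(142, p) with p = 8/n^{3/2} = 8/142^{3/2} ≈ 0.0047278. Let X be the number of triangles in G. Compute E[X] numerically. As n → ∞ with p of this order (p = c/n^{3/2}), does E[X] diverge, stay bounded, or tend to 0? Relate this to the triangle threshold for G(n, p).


Number of potential triangles: C(142, 3) = 467180.
Each occurs with probability p³ ≈ (0.0047278)³ ≈ 1.0567504e-07.
By linearity: E[X] = C(142, 3)·p³ ≈ 467180 · 1.0567504e-07 ≈ 0.04937.
Since α = 3/2 > 1, p = c/n^{3/2} = o(1/n) is below the triangle threshold p ~ 1/n. Asymptotically E[X] ~ (c³/6)·n^{3(1−α)} = (8³/6)·n^{-1.5} → 0, so by Markov's inequality G has no triangles w.h.p.

E[X] ≈ 0.04937; in regime p = Θ(1/n^{3/2}) E[X] tends to 0 (below the triangle threshold p ~ 1/n).


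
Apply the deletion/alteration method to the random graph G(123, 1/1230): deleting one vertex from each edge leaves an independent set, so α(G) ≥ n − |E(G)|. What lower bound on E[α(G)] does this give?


E[|E(G)|] = C(123, 2)·p = 7503 · (1/1230) = 61/10.
E[α(G)] ≥ n − E[|E(G)|] = 123 − 61/10 = 1169/10.
Numerically: ≈ 116.900.
(This is only a lower bound; the true E[α(G)] may be larger.)

E[α(G)] ≥ 1169/10 ≈ 116.900.


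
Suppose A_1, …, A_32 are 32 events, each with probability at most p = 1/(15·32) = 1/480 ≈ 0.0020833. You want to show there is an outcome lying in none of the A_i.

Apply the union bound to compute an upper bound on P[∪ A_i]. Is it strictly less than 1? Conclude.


Union bound: P[∪_{i=1}^{32} A_i] ≤ Σ_i P[A_i] ≤ 32·p = 32·(1/480) = 1/15.
Numerically: 1/15 ≈ 0.0666667.
Is 1/15 < 1? YES.
Since P[∪ A_i] ≤ 1/15 < 1, the complement has P[∩ A_i^c] ≥ 1 − 1/15 = 14/15 > 0, so some outcome avoids every A_i.

32·p = 1/15 ≈ 0.0666667; existence CERTIFIED by the union bound.


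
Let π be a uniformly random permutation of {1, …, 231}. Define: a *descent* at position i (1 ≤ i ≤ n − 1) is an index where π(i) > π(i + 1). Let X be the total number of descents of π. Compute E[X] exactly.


Write X = Σ X_I over i = 1, …, 230, with X_I the indicator of one descent.
There are 230 indicators.
For each fixed i, the pair (π(i), π(i+1)) is a uniformly random ordered pair of distinct values from {1, …, 231}; by symmetry P[π(i) > π(i+1)] = 1/2.
By linearity: E[X] = 230 · (1/2) = (231 − 1) · (1/2) = 115 ≈ 115.000000.

E[X] = 115 = 115.000000.


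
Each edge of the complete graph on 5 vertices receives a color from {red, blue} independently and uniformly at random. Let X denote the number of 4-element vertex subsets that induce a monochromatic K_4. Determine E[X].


Let X = Σ_S X_S over the C(5, 4) = 5 subsets S of size 4, where X_S = 1 if the K_4 on S is monochromatic.
For a fixed S, the K_4 on S has C(4, 2) = 6 edges. P[all 6 edges red] = (1/2)^6, and likewise for blue, so P[monochromatic] = 2·(1/2)^6 = 2^{1 − 6} = 1/32.
Summing: E[X] = C(5, 4) · 2^{1 − 6} = 5 · 1/32 = 5/32.
Numerically: E[X] ≈ 0.156.

E[X] = C(5,4)·2^(1−C(4,2)) = 5/32 ≈ 0.156.


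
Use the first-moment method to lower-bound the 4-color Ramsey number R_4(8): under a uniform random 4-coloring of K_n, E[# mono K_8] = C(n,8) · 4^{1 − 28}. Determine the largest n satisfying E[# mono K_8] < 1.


We need C(n, 8) · 4^{1 − 28} < 1, i.e. C(n, 8) < 4^{28 − 1} = 18014398509481984.
Check values of n near the boundary:
  n = 403: C(403, 8) = 16090020602228430; 16090020602228430 < 18014398509481984? YES
  n = 404: C(404, 8) = 16415071523485570; 16415071523485570 < 18014398509481984? YES
  n = 405: C(405, 8) = 16745853821188050; 16745853821188050 < 18014398509481984? YES
  n = 406: C(406, 8) = 17082453897995850; 17082453897995850 < 18014398509481984? YES
  n = 407: C(407, 8) = 17424959239309050; 17424959239309050 < 18014398509481984? YES
  n = 408: C(408, 8) = 17773458424095231; 17773458424095231 < 18014398509481984? YES
  n = 409: C(409, 8) = 18128041135797879; 18128041135797879 < 18014398509481984? NO
  n = 410: C(410, 8) = 18488798173326195; 18488798173326195 < 18014398509481984? NO
  n = 411: C(411, 8) = 18855821462126715; 18855821462126715 < 18014398509481984? NO
The largest n with C(n, 8) < 18014398509481984 is n = 408 (where E[X] = 17773458424095231/18014398509481984 ≈ 0.9866251). Hence R_4(8) > 408, i.e. R_4(8) ≥ 409.

Largest n = 408; hence R_4(8) > 408.


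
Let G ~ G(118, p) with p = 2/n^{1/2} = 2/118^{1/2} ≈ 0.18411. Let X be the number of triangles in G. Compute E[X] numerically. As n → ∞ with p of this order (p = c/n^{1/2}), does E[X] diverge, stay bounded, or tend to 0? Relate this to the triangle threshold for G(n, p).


Number of potential triangles: C(118, 3) = 266916.
Each occurs with probability p³ ≈ (0.18411)³ ≈ 6.2411839e-03.
By linearity: E[X] = C(118, 3)·p³ ≈ 266916 · 6.2411839e-03 ≈ 1665.87183.
Since α = 1/2 < 1, p = c/n^{1/2} ≫ 1/n is above the triangle threshold p ~ 1/n. Asymptotically E[X] ~ (c³/6)·n^{3(1−α)} = (2³/6)·n^{1.5} → ∞; triangles are abundant w.h.p.

E[X] ≈ 1665.87183; in regime p = Θ(1/n^{1/2}) E[X] diverges (above the triangle threshold p ~ 1/n).


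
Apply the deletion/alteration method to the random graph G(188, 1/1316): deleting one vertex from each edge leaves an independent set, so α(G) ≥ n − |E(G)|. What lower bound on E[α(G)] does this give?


E[|E(G)|] = C(188, 2)·p = 17578 · (1/1316) = 187/14.
E[α(G)] ≥ n − E[|E(G)|] = 188 − 187/14 = 2445/14.
Numerically: ≈ 174.6429.
(This is only a lower bound; the true E[α(G)] may be larger.)

E[α(G)] ≥ 2445/14 ≈ 174.6429.


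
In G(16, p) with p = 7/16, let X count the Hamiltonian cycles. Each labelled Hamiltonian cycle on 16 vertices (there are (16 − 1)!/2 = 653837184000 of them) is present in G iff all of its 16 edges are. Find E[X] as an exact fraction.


K_16 has (16 − 1)!/2 = 653837184000 labelled Hamiltonian cycles.
For each such Hamiltonian cycle H, let X_H = 1 if all 16 edges of H are present in G. Then P[X_H = 1] = p^{16} = (7/16)^{16} = 33232930569601/18446744073709551616.
By linearity: E[X] = Σ_H E[X_H] = 653837184000 · p^{16} = 653837184000 · 33232930569601/18446744073709551616 = 21219654042671322112875/18014398509481984.
Numerically: E[X] ≈ 1.178e+06.

E[X] = 653837184000 · (7/16)^{16} = 21219654042671322112875/18014398509481984 ≈ 1.178e+06.


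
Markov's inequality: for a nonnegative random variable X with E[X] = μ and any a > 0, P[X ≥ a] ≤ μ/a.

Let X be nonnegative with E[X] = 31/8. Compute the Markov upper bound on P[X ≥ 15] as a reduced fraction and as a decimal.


μ = E[X] = 31/8, a = 15.
Markov: P[X ≥ 15] ≤ μ/a = (31/8)/15 = 31/120.
Numerically: ≈ 0.258.
(Since a = 15 > μ = 3.875, the bound 31/120 is < 1 and informative.)

P[X ≥ 15] ≤ 31/120 ≈ 0.258.


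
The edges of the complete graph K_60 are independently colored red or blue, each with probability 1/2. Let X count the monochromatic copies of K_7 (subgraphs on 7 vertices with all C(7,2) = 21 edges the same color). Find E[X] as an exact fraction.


Let X = Σ_S X_S over the C(60, 7) = 386206920 subsets S of size 7, where X_S = 1 if the K_7 on S is monochromatic.
For a fixed S, the K_7 on S has C(7, 2) = 21 edges. P[all 21 edges red] = (1/2)^21, and likewise for blue, so P[monochromatic] = 2·(1/2)^21 = 2^{1 − 21} = 1/1048576.
Summing: E[X] = C(60, 7) · 2^{1 − 21} = 386206920 · 1/1048576 = 48275865/131072.
Numerically: E[X] ≈ 368.316.

E[X] = C(60,7)·2^(1−C(7,2)) = 48275865/131072 ≈ 368.316.


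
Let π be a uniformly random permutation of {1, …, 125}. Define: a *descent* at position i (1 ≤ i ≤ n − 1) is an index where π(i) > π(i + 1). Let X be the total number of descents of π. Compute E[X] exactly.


Write X = Σ X_I over i = 1, …, 124, with X_I the indicator of one descent.
There are 124 indicators.
For each fixed i, the pair (π(i), π(i+1)) is a uniformly random ordered pair of distinct values from {1, …, 125}; by symmetry P[π(i) > π(i+1)] = 1/2.
By linearity: E[X] = 124 · (1/2) = (125 − 1) · (1/2) = 62 ≈ 62.000.

E[X] = 62 = 62.000.


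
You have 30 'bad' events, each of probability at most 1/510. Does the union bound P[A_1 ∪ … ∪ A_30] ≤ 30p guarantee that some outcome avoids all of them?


Union bound: P[∪_{i=1}^{30} A_i] ≤ Σ_i P[A_i] ≤ 30·p = 30·(1/510) = 1/17.
Numerically: 1/17 ≈ 0.0588.
Is 1/17 < 1? YES.
Since P[∪ A_i] ≤ 1/17 < 1, the complement has P[∩ A_i^c] ≥ 1 − 1/17 = 16/17 > 0, so some outcome avoids every A_i.

30·p = 1/17 ≈ 0.0588; existence CERTIFIED by the union bound.


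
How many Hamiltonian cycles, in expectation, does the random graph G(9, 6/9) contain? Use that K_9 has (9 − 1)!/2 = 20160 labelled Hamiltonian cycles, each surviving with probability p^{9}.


K_9 has (9 − 1)!/2 = 20160 labelled Hamiltonian cycles.
For each such Hamiltonian cycle H, let X_H = 1 if all 9 edges of H are present in G. Then P[X_H = 1] = p^{9} = (2/3)^{9} = 512/19683.
By linearity: E[X] = Σ_H E[X_H] = 20160 · p^{9} = 20160 · 512/19683 = 1146880/2187.
Numerically: E[X] ≈ 524.

E[X] = 20160 · (2/3)^{9} = 1146880/2187 ≈ 524.


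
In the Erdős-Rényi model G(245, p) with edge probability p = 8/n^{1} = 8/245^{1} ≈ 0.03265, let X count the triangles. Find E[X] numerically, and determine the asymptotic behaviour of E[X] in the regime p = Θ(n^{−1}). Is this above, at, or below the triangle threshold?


Number of potential triangles: C(245, 3) = 2421090.
Each occurs with probability p³ ≈ (0.03265)³ ≈ 3.481543e-05.
By linearity: E[X] = C(245, 3)·p³ ≈ 2421090 · 3.481543e-05 ≈ 84.2913.
Here α = 1, so p = 8/n is exactly at the triangle threshold p ~ 1/n. Asymptotically E[X] → c³/6 = 8³/6 = 256/3 ≈ 85.3333, a bounded constant. In this regime the triangle count is asymptotically Poisson(c³/6).

E[X] ≈ 84.2913; in regime p = Θ(1/n^{1}) E[X] stays bounded (at the triangle threshold p ~ 1/n).


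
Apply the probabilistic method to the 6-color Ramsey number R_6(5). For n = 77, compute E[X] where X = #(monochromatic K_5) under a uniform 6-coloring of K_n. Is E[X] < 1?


E[X] = C(77, 5) · 6^{1 − 10} = 19757815 · 6^{−9} = 19757815/10077696.
As a reduced fraction: E[X] = 19757815/10077696 ≈ 1.9605488.
Is E[X] < 1? NO.
Since E[X] ≥ 1, the first-moment bound is inconclusive at n = 77; it does NOT by itself certify R_6(5) > 77.

E[X] = 19757815/10077696 ≈ 1.9605488; E[X] ≥ 1; first-moment method inconclusive here.


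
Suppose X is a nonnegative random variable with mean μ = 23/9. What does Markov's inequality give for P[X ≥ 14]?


μ = E[X] = 23/9, a = 14.
Markov: P[X ≥ 14] ≤ μ/a = (23/9)/14 = 23/126.
Numerically: ≈ 0.183.
(Since a = 14 > μ = 2.556, the bound 23/126 is < 1 and informative.)

P[X ≥ 14] ≤ 23/126 ≈ 0.183.


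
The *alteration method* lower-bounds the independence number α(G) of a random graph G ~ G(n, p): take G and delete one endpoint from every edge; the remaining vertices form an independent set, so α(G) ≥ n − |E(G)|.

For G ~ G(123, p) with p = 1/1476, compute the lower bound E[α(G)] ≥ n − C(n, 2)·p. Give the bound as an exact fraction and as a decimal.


E[|E(G)|] = C(123, 2)·p = 7503 · (1/1476) = 61/12.
E[α(G)] ≥ n − E[|E(G)|] = 123 − 61/12 = 1415/12.
Numerically: ≈ 117.916667.
(This is only a lower bound; the true E[α(G)] may be larger.)

E[α(G)] ≥ 1415/12 ≈ 117.916667.


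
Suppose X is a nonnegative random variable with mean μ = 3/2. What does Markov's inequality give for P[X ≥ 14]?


μ = E[X] = 3/2, a = 14.
Markov: P[X ≥ 14] ≤ μ/a = (3/2)/14 = 3/28.
Numerically: ≈ 0.107.
(Since a = 14 > μ = 1.500, the bound 3/28 is < 1 and informative.)

P[X ≥ 14] ≤ 3/28 ≈ 0.107.


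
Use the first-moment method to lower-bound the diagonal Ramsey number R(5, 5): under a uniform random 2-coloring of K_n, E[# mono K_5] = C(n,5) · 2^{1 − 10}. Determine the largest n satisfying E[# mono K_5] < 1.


We need C(n, 5) · 2^{1 − 10} < 1, i.e. C(n, 5) < 2^{10 − 1} = 512.
Check values of n near the boundary:
  n = 9: C(9, 5) = 126; 126 < 512? YES
  n = 10: C(10, 5) = 252; 252 < 512? YES
  n = 11: C(11, 5) = 462; 462 < 512? YES
  n = 12: C(12, 5) = 792; 792 < 512? NO
  n = 13: C(13, 5) = 1287; 1287 < 512? NO
The largest n with C(n, 5) < 512 is n = 11 (where E[X] = 231/256 ≈ 0.9023). Hence R(5, 5) > 11, i.e. R(5, 5) ≥ 12.

Largest n = 11; hence R(5, 5) > 11.


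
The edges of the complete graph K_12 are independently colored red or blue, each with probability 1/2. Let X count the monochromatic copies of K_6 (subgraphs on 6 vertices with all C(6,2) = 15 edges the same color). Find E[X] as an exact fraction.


Let X = Σ_S X_S over the C(12, 6) = 924 subsets S of size 6, where X_S = 1 if the K_6 on S is monochromatic.
For a fixed S, the K_6 on S has C(6, 2) = 15 edges. P[all 15 edges red] = (1/2)^15, and likewise for blue, so P[monochromatic] = 2·(1/2)^15 = 2^{1 − 15} = 1/16384.
Summing: E[X] = C(12, 6) · 2^{1 − 15} = 924 · 1/16384 = 231/4096.
Numerically: E[X] ≈ 0.056.

E[X] = C(12,6)·2^(1−C(6,2)) = 231/4096 ≈ 0.056.


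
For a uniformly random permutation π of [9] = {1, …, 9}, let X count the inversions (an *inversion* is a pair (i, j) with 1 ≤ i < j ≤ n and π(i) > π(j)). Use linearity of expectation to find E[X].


Write X = Σ X_I over the C(9, 2) = 36 pairs i < j, with X_I the indicator of one inversion.
There are 36 indicators.
For each fixed pair i < j, the values π(i) and π(j) are two distinct elements of {1, …, 9} in uniformly random order; by symmetry P[π(i) > π(j)] = 1/2.
By linearity: E[X] = 36 · (1/2) = C(9, 2) · (1/2) = 36/2 = 18 ≈ 18.000000.

E[X] = 18 = 18.000000.


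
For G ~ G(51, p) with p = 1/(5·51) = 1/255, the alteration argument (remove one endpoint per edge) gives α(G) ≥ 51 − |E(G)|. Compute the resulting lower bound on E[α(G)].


E[|E(G)|] = C(51, 2)·p = 1275 · (1/255) = 5.
E[α(G)] ≥ n − E[|E(G)|] = 51 − 5 = 46.
Numerically: ≈ 46.00000.
(This is only a lower bound; the true E[α(G)] may be larger.)

E[α(G)] ≥ 46 ≈ 46.00000.


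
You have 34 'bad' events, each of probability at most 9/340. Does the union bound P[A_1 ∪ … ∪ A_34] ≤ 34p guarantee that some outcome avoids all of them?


Union bound: P[∪_{i=1}^{34} A_i] ≤ Σ_i P[A_i] ≤ 34·p = 34·(9/340) = 9/10.
Numerically: 9/10 ≈ 0.9000000.
Is 9/10 < 1? YES.
Since P[∪ A_i] ≤ 9/10 < 1, the complement has P[∩ A_i^c] ≥ 1 − 9/10 = 1/10 > 0, so some outcome avoids every A_i.

34·p = 9/10 ≈ 0.9000000; existence CERTIFIED by the union bound.


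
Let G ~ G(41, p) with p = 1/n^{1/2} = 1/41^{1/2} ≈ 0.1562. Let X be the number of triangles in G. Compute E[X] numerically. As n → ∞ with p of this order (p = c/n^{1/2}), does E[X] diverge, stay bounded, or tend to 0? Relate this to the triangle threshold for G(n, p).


Number of potential triangles: C(41, 3) = 10660.
Each occurs with probability p³ ≈ (0.1562)³ ≈ 3.809116e-03.
By linearity: E[X] = C(41, 3)·p³ ≈ 10660 · 3.809116e-03 ≈ 40.6052.
Since α = 1/2 < 1, p = c/n^{1/2} ≫ 1/n is above the triangle threshold p ~ 1/n. Asymptotically E[X] ~ (c³/6)·n^{3(1−α)} = (1³/6)·n^{1.5} → ∞; triangles are abundant w.h.p.

E[X] ≈ 40.6052; in regime p = Θ(1/n^{1/2}) E[X] diverges (above the triangle threshold p ~ 1/n).


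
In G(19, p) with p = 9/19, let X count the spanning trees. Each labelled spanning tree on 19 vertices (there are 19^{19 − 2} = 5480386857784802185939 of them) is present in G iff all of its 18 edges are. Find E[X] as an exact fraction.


K_19 has 19^{19 − 2} = 5480386857784802185939 labelled spanning trees.
For each such spanning tree H, let X_H = 1 if all 18 edges of H are present in G. Then P[X_H = 1] = p^{18} = (9/19)^{18} = 150094635296999121/104127350297911241532841.
By linearity of expectation: E[X] = Σ_H E[X_H] = 5480386857784802185939 · p^{18} = 5480386857784802185939 · 150094635296999121/104127350297911241532841 = 150094635296999121/19.
Numerically: E[X] ≈ 7.9e+15.

E[X] = 5480386857784802185939 · (9/19)^{18} = 150094635296999121/19 ≈ 7.9e+15.


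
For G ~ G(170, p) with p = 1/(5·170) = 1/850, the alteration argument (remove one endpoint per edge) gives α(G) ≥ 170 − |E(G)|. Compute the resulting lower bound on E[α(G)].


E[|E(G)|] = C(170, 2)·p = 14365 · (1/850) = 169/10.
E[α(G)] ≥ n − E[|E(G)|] = 170 − 169/10 = 1531/10.
Numerically: ≈ 153.10000.
(This is only a lower bound; the true E[α(G)] may be larger.)

E[α(G)] ≥ 1531/10 ≈ 153.10000.


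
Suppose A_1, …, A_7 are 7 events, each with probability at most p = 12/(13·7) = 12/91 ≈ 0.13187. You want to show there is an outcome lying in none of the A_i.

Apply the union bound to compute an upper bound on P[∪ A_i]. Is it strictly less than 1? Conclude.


Union bound: P[∪_{i=1}^{7} A_i] ≤ Σ_i P[A_i] ≤ 7·p = 7·(12/91) = 12/13.
Numerically: 12/13 ≈ 0.92308.
Is 12/13 < 1? YES.
Since P[∪ A_i] ≤ 12/13 < 1, the complement has P[∩ A_i^c] ≥ 1 − 12/13 = 1/13 > 0, so some outcome avoids every A_i.

7·p = 12/13 ≈ 0.92308; existence CERTIFIED by the union bound.


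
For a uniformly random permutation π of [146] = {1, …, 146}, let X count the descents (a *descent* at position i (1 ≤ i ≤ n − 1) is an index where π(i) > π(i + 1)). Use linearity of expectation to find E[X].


Write X = Σ X_I over i = 1, …, 145, with X_I the indicator of one descent.
There are 145 indicators.
For each fixed i, the pair (π(i), π(i+1)) is a uniformly random ordered pair of distinct values from {1, …, 146}; by symmetry P[π(i) > π(i+1)] = 1/2.
By linearity: E[X] = 145 · (1/2) = (146 − 1) · (1/2) = 145/2 ≈ 72.5000.

E[X] = 145/2 = 72.5000.


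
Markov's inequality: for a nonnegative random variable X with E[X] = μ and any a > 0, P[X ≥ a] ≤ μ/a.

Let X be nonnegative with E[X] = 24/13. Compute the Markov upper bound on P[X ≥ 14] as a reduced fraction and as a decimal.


μ = E[X] = 24/13, a = 14.
Markov: P[X ≥ 14] ≤ μ/a = (24/13)/14 = 12/91.
Numerically: ≈ 0.131868.
(Since a = 14 > μ = 1.846154, the bound 12/91 is < 1 and informative.)

P[X ≥ 14] ≤ 12/91 ≈ 0.131868.


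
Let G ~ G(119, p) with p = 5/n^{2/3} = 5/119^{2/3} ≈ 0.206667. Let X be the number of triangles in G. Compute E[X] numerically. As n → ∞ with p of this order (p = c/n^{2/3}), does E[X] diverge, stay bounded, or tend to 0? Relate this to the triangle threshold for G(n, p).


Number of potential triangles: C(119, 3) = 273819.
Each occurs with probability p³ ≈ (0.206667)³ ≈ 8.82706024e-03.
By linearity: E[X] = C(119, 3)·p³ ≈ 273819 · 8.82706024e-03 ≈ 2417.016807.
Since α = 2/3 < 1, p = c/n^{2/3} ≫ 1/n is above the triangle threshold p ~ 1/n. Asymptotically E[X] ~ (c³/6)·n^{3(1−α)} = (5³/6)·n^{1} → ∞; triangles are abundant w.h.p.

E[X] ≈ 2417.016807; in regime p = Θ(1/n^{2/3}) E[X] diverges (above the triangle threshold p ~ 1/n).


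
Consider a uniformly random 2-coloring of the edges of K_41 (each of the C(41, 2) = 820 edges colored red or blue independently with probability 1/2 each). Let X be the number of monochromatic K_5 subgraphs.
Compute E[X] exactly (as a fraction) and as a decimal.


Let X = Σ_S X_S over the C(41, 5) = 749398 subsets S of size 5, where X_S = 1 if the K_5 on S is monochromatic.
For a fixed S, the K_5 on S has C(5, 2) = 10 edges. P[all 10 edges red] = (1/2)^10, and likewise for blue, so P[monochromatic] = 2·(1/2)^10 = 2^{1 − 10} = 1/512.
Summing: E[X] = C(41, 5) · 2^{1 − 10} = 749398 · 1/512 = 374699/256.
Numerically: E[X] ≈ 1463.6680.

E[X] = C(41,5)·2^(1−C(5,2)) = 374699/256 ≈ 1463.6680.


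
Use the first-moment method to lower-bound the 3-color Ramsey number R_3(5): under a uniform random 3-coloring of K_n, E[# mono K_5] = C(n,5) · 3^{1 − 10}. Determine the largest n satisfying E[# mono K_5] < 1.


We need C(n, 5) · 3^{1 − 10} < 1, i.e. C(n, 5) < 3^{10 − 1} = 19683.
Check values of n near the boundary:
  n = 16: C(16, 5) = 4368; 4368 < 19683? YES
  n = 17: C(17, 5) = 6188; 6188 < 19683? YES
  n = 18: C(18, 5) = 8568; 8568 < 19683? YES
  n = 19: C(19, 5) = 11628; 11628 < 19683? YES
  n = 20: C(20, 5) = 15504; 15504 < 19683? YES
  n = 21: C(21, 5) = 20349; 20349 < 19683? NO
  n = 22: C(22, 5) = 26334; 26334 < 19683? NO
The largest n with C(n, 5) < 19683 is n = 20 (where E[X] = 5168/6561 ≈ 0.78768). Hence R_3(5) > 20, i.e. R_3(5) ≥ 21.

Largest n = 20; hence R_3(5) > 20.


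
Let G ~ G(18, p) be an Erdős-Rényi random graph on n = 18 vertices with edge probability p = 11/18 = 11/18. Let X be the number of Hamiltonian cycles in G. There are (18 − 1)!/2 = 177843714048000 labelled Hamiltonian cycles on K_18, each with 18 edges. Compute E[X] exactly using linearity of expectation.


K_18 has (18 − 1)!/2 = 177843714048000 labelled Hamiltonian cycles.
For each such Hamiltonian cycle H, let X_H = 1 if all 18 edges of H are present in G. Then P[X_H = 1] = p^{18} = (11/18)^{18} = 5559917313492231481/39346408075296537575424.
By linearity: E[X] = Σ_H E[X_H] = 177843714048000 · p^{18} = 177843714048000 · 5559917313492231481/39346408075296537575424 = 82786473808235140223154875/3294258113514384.
Numerically: E[X] ≈ 2.5131e+10.

E[X] = 177843714048000 · (11/18)^{18} = 82786473808235140223154875/3294258113514384 ≈ 2.5131e+10.


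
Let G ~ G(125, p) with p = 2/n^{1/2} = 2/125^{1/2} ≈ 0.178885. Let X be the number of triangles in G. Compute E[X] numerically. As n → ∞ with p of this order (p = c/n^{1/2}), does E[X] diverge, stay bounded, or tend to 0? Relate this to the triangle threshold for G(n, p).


Number of potential triangles: C(125, 3) = 317750.
Each occurs with probability p³ ≈ (0.178885)³ ≈ 5.72433402e-03.
By linearity: E[X] = C(125, 3)·p³ ≈ 317750 · 5.72433402e-03 ≈ 1818.907136.
Since α = 1/2 < 1, p = c/n^{1/2} ≫ 1/n is above the triangle threshold p ~ 1/n. Asymptotically E[X] ~ (c³/6)·n^{3(1−α)} = (2³/6)·n^{1.5} → ∞; triangles are abundant w.h.p.

E[X] ≈ 1818.907136; in regime p = Θ(1/n^{1/2}) E[X] diverges (above the triangle threshold p ~ 1/n).


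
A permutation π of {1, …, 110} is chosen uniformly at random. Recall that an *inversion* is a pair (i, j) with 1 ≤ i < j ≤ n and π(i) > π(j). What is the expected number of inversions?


Write X = Σ X_I over the C(110, 2) = 5995 pairs i < j, with X_I the indicator of one inversion.
There are 5995 indicators.
For each fixed pair i < j, the values π(i) and π(j) are two distinct elements of {1, …, 110} in uniformly random order; by symmetry P[π(i) > π(j)] = 1/2.
By linearity: E[X] = 5995 · (1/2) = C(110, 2) · (1/2) = 5995/2 = 5995/2 ≈ 2997.50000.

E[X] = 5995/2 = 2997.50000.


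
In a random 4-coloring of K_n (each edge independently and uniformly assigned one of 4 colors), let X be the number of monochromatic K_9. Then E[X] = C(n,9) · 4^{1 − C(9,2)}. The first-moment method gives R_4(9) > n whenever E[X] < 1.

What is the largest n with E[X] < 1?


We need C(n, 9) · 4^{1 − 36} < 1, i.e. C(n, 9) < 4^{36 − 1} = 1180591620717411303424.
Check values of n near the boundary:
  n = 909: C(909, 9) = 1122169012923711463931; 1122169012923711463931 < 1180591620717411303424? YES
  n = 910: C(910, 9) = 1133378248346922788210; 1133378248346922788210 < 1180591620717411303424? YES
  n = 911: C(911, 9) = 1144686900492291197405; 1144686900492291197405 < 1180591620717411303424? YES
  n = 912: C(912, 9) = 1156095740032081475120; 1156095740032081475120 < 1180591620717411303424? YES
  n = 913: C(913, 9) = 1167605542753639808390; 1167605542753639808390 < 1180591620717411303424? YES
  n = 914: C(914, 9) = 1179217089587653905932; 1179217089587653905932 < 1180591620717411303424? YES
  n = 915: C(915, 9) = 1190931166636537885130; 1190931166636537885130 < 1180591620717411303424? NO
  n = 916: C(916, 9) = 1202748565202942340440; 1202748565202942340440 < 1180591620717411303424? NO
The largest n with C(n, 9) < 1180591620717411303424 is n = 914 (where E[X] = 294804272396913476483/295147905179352825856 ≈ 0.998836). Hence R_4(9) > 914, i.e. R_4(9) ≥ 915.

Largest n = 914; hence R_4(9) > 914.


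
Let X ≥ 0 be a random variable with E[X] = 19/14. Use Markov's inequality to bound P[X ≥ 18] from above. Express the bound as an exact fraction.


μ = E[X] = 19/14, a = 18.
Markov: P[X ≥ 18] ≤ μ/a = (19/14)/18 = 19/252.
Numerically: ≈ 0.07540.
(Since a = 18 > μ = 1.35714, the bound 19/252 is < 1 and informative.)

P[X ≥ 18] ≤ 19/252 ≈ 0.07540.


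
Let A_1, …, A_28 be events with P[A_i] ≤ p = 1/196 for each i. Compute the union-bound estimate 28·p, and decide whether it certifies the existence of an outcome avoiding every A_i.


Union bound: P[∪_{i=1}^{28} A_i] ≤ Σ_i P[A_i] ≤ 28·p = 28·(1/196) = 1/7.
Numerically: 1/7 ≈ 0.1428571.
Is 1/7 < 1? YES.
Since P[∪ A_i] ≤ 1/7 < 1, the complement has P[∩ A_i^c] ≥ 1 − 1/7 = 6/7 > 0, so some outcome avoids every A_i.

28·p = 1/7 ≈ 0.1428571; existence CERTIFIED by the union bound.


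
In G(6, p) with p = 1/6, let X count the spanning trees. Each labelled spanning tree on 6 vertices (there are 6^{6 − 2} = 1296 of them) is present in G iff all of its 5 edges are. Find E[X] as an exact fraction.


K_6 has 6^{6 − 2} = 1296 labelled spanning trees.
For each such spanning tree H, let X_H = 1 if all 5 edges of H are present in G. Then P[X_H = 1] = p^{5} = (1/6)^{5} = 1/7776.
By linearity: E[X] = Σ_H E[X_H] = 1296 · p^{5} = 1296 · 1/7776 = 1/6.
Numerically: E[X] ≈ 0.16667.

E[X] = 1296 · (1/6)^{5} = 1/6 ≈ 0.16667.


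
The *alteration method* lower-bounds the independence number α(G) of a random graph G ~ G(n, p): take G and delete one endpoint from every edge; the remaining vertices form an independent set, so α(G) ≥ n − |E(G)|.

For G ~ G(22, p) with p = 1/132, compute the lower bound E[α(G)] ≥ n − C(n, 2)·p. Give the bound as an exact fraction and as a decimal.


E[|E(G)|] = C(22, 2)·p = 231 · (1/132) = 7/4.
E[α(G)] ≥ n − E[|E(G)|] = 22 − 7/4 = 81/4.
Numerically: ≈ 20.25000.
(This is only a lower bound; the true E[α(G)] may be larger.)

E[α(G)] ≥ 81/4 ≈ 20.25000.


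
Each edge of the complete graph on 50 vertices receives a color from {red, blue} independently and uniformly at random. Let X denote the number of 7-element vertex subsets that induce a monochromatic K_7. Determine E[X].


Let X = Σ_S X_S over the C(50, 7) = 99884400 subsets S of size 7, where X_S = 1 if the K_7 on S is monochromatic.
For a fixed S, the K_7 on S has C(7, 2) = 21 edges. P[all 21 edges red] = (1/2)^21, and likewise for blue, so P[monochromatic] = 2·(1/2)^21 = 2^{1 − 21} = 1/1048576.
By linearity: E[X] = C(50, 7) · 2^{1 − 21} = 99884400 · 1/1048576 = 6242775/65536.
Numerically: E[X] ≈ 95.25719.

E[X] = C(50,7)·2^(1−C(7,2)) = 6242775/65536 ≈ 95.25719.


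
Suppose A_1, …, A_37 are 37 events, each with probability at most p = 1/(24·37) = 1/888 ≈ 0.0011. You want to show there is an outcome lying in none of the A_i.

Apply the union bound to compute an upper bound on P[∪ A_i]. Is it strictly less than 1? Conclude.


Union bound: P[∪_{i=1}^{37} A_i] ≤ Σ_i P[A_i] ≤ 37·p = 37·(1/888) = 1/24.
Numerically: 1/24 ≈ 0.0417.
Is 1/24 < 1? YES.
Since P[∪ A_i] ≤ 1/24 < 1, the complement has P[∩ A_i^c] ≥ 1 − 1/24 = 23/24 > 0, so some outcome avoids every A_i.

37·p = 1/24 ≈ 0.0417; existence CERTIFIED by the union bound.


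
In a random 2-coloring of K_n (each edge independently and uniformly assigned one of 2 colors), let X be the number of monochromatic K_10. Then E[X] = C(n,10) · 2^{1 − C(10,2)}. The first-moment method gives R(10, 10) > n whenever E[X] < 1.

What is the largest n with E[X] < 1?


We need C(n, 10) · 2^{1 − 45} < 1, i.e. C(n, 10) < 2^{45 − 1} = 17592186044416.
Check values of n near the boundary:
  n = 99: C(99, 10) = 15579278510796; 15579278510796 < 17592186044416? YES
  n = 100: C(100, 10) = 17310309456440; 17310309456440 < 17592186044416? YES
  n = 101: C(101, 10) = 19212541264840; 19212541264840 < 17592186044416? NO
  n = 102: C(102, 10) = 21300860967540; 21300860967540 < 17592186044416? NO
  n = 103: C(103, 10) = 23591276125340; 23591276125340 < 17592186044416? NO
The largest n with C(n, 10) < 17592186044416 is n = 100 (where E[X] = 2163788682055/2199023255552 ≈ 0.983977). Hence R(10, 10) > 100, i.e. R(10, 10) ≥ 101.

Largest n = 100; hence R(10, 10) > 100.


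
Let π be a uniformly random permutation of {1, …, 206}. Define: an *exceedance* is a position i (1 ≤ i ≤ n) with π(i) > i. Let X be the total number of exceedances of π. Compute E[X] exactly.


Write X = Σ_{i=1}^{206} X_i, where X_i = 1_{π(i) > i}.
For each fixed i, π(i) is uniform over {1, …, 206} (marginal of a uniform permutation), so P[π(i) > i] = (n − i)/n. Summing: Σ_{i=1}^{206} (n − i)/n = (0 + 1 + … + 205)/206 = 206(206 − 1)/(2·206) = (206 − 1)/2.
Hence E[X] = Σ_{i=1}^{206} (206 − i)/206 = 205/2 ≈ 102.500.

E[X] = 205/2 = 102.500.


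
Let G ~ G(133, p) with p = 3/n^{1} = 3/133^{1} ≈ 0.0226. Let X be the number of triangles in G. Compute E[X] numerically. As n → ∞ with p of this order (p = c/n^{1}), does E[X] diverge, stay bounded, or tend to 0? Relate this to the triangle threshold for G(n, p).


Number of potential triangles: C(133, 3) = 383306.
Each occurs with probability p³ ≈ (0.0226)³ ≈ 1.14765e-05.
By linearity: E[X] = C(133, 3)·p³ ≈ 383306 · 1.14765e-05 ≈ 4.399.
Here α = 1, so p = 3/n is exactly at the triangle threshold p ~ 1/n. Asymptotically E[X] → c³/6 = 3³/6 = 9/2 ≈ 4.500, a bounded constant. In this regime the triangle count is asymptotically Poisson(c³/6).

E[X] ≈ 4.399; in regime p = Θ(1/n^{1}) E[X] stays bounded (at the triangle threshold p ~ 1/n).


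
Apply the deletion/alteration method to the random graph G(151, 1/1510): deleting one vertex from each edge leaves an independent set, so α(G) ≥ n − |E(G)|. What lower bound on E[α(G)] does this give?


E[|E(G)|] = C(151, 2)·p = 11325 · (1/1510) = 15/2.
E[α(G)] ≥ n − E[|E(G)|] = 151 − 15/2 = 287/2.
Numerically: ≈ 143.50000.
(This is only a lower bound; the true E[α(G)] may be larger.)

E[α(G)] ≥ 287/2 ≈ 143.50000.


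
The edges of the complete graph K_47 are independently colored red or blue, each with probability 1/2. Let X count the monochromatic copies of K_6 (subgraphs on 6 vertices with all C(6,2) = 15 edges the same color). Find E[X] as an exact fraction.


Let X = Σ_S X_S over the C(47, 6) = 10737573 subsets S of size 6, where X_S = 1 if the K_6 on S is monochromatic.
For a fixed S, the K_6 on S has C(6, 2) = 15 edges. P[all 15 edges red] = (1/2)^15, and likewise for blue, so P[monochromatic] = 2·(1/2)^15 = 2^{1 − 15} = 1/16384.
By linearity of expectation: E[X] = C(47, 6) · 2^{1 − 15} = 10737573 · 1/16384 = 10737573/16384.
Numerically: E[X] ≈ 655.3694.

E[X] = C(47,6)·2^(1−C(6,2)) = 10737573/16384 ≈ 655.3694.


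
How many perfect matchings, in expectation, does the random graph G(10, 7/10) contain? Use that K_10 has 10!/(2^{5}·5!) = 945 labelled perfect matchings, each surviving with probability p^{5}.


K_10 has 10!/(2^{5}·5!) = 945 labelled perfect matchings.
For each such perfect matching H, let X_H = 1 if all 5 edges of H are present in G. Then P[X_H = 1] = p^{5} = (7/10)^{5} = 16807/100000.
By linearity: E[X] = Σ_H E[X_H] = 945 · p^{5} = 945 · 16807/100000 = 3176523/20000.
Numerically: E[X] ≈ 159.

E[X] = 945 · (7/10)^{5} = 3176523/20000 ≈ 159.


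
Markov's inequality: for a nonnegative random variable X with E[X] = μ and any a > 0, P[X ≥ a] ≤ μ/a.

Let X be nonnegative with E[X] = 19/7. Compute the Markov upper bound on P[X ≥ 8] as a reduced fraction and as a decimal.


μ = E[X] = 19/7, a = 8.
Markov: P[X ≥ 8] ≤ μ/a = (19/7)/8 = 19/56.
Numerically: ≈ 0.339.
(Since a = 8 > μ = 2.714, the bound 19/56 is < 1 and informative.)

P[X ≥ 8] ≤ 19/56 ≈ 0.339.


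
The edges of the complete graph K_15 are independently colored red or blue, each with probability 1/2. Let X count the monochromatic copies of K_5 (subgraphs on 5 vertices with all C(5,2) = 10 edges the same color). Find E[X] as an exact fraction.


Let X = Σ_S X_S over the C(15, 5) = 3003 subsets S of size 5, where X_S = 1 if the K_5 on S is monochromatic.
For a fixed S, the K_5 on S has C(5, 2) = 10 edges. P[all 10 edges red] = (1/2)^10, and likewise for blue, so P[monochromatic] = 2·(1/2)^10 = 2^{1 − 10} = 1/512.
By linearity of expectation: E[X] = C(15, 5) · 2^{1 − 10} = 3003 · 1/512 = 3003/512.
Numerically: E[X] ≈ 5.86523.

E[X] = C(15,5)·2^(1−C(5,2)) = 3003/512 ≈ 5.86523.


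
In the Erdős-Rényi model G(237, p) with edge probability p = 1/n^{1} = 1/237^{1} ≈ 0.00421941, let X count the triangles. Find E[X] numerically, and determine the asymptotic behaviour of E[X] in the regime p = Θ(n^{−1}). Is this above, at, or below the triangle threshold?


Number of potential triangles: C(237, 3) = 2190670.
Each occurs with probability p³ ≈ (0.00421941)³ ≈ 7.51198932e-08.
By linearity: E[X] = C(237, 3)·p³ ≈ 2190670 · 7.51198932e-08 ≈ 0.164563.
Here α = 1, so p = 1/n is exactly at the triangle threshold p ~ 1/n. Asymptotically E[X] → c³/6 = 1³/6 = 1/6 ≈ 0.166667, a bounded constant. In this regime the triangle count is asymptotically Poisson(c³/6).

E[X] ≈ 0.164563; in regime p = Θ(1/n^{1}) E[X] stays bounded (at the triangle threshold p ~ 1/n).
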